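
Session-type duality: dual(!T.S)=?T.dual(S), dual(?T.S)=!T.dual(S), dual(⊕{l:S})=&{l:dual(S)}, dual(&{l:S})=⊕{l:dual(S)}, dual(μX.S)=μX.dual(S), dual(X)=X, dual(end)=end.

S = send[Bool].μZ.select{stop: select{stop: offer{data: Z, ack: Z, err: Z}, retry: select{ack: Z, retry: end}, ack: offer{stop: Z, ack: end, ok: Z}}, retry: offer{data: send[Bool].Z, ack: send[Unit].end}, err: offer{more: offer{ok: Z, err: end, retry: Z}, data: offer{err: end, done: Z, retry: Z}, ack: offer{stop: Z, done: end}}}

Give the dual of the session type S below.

recv[Bool].μZ.offer{stop: offer{stop: select{data: Z, ack: Z, err: Z}, retry: offer{ack: Z, retry: end}, ack: select{stop: Z, ack: end, ok: Z}}, retry: select{data: recv[Bool].Z, ack: recv[Unit].end}, err: select{more: select{ok: Z, err: end, retry: Z}, data: select{err: end, done: Z, retry: Z}, ack: select{stop: Z, done: end}}}

send[Bool] ↦ recv[Bool]
  μZ ↦ μZ  (μ self-dual)
    select{stop,retry,err} ↦ offer{stop,retry,err}  (select→offer)
      [stop]
        select{stop,retry,ack} ↦ offer{stop,retry,ack}  (select→offer)
          [stop]
            offer{data,ack,err} ↦ select{data,ack,err}  (offer→select)
              [data]
                dual(Z) = Z
              [ack]
                dual(Z) = Z
              [err]
                dual(Z) = Z
          [retry]
            select{ack,retry} ↦ offer{ack,retry}  (select→offer)
              [ack]
                dual(Z) = Z
              [retry]
                dual(end) = end
          [ack]
            offer{stop,ack,ok} ↦ select{stop,ack,ok}  (offer→select)
              [stop]
                dual(Z) = Z
              [ack]
                dual(end) = end
              [ok]
                dual(Z) = Z
      [retry]
        offer{data,ack} ↦ select{data,ack}  (offer→select)
          [data]
            send[Bool] ↦ recv[Bool]
              dual(Z) = Z
          [ack]
            send[Unit] ↦ recv[Unit]
              dual(end) = end
      [err]
        offer{more,data,ack} ↦ select{more,data,ack}  (offer→select)
          [more]
            offer{ok,err,retry} ↦ select{ok,err,retry}  (offer→select)
              [ok]
                dual(Z) = Z
              [err]
                dual(end) = end
              [retry]
                dual(Z) = Z
          [data]
            offer{err,done,retry} ↦ select{err,done,retry}  (offer→select)
              [err]
                dual(end) = end
              [done]
                dual(Z) = Z
              [retry]
                dual(Z) = Z
          [ack]
            offer{stop,done} ↦ select{stop,done}  (offer→select)
              [stop]
                dual(Z) = Z
              [done]
                dual(end) = end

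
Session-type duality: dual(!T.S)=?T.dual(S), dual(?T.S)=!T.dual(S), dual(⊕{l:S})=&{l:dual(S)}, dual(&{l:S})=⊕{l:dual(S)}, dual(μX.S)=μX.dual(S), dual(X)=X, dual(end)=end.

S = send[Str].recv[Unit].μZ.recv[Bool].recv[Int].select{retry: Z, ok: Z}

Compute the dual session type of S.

recv[Str].send[Unit].μZ.send[Bool].send[Int].offer{retry: Z, ok: Z}

send[Str] → recv[Str]
  recv[Unit] → send[Unit]
    μZ → μZ  (rec unchanged)
      recv[Bool] → send[Bool]
        recv[Int] → send[Int]
          select{retry,ok} → offer{retry,ok}  (select→offer)
            [retry]
              Z self-dual
            [ok]
              Z self-dual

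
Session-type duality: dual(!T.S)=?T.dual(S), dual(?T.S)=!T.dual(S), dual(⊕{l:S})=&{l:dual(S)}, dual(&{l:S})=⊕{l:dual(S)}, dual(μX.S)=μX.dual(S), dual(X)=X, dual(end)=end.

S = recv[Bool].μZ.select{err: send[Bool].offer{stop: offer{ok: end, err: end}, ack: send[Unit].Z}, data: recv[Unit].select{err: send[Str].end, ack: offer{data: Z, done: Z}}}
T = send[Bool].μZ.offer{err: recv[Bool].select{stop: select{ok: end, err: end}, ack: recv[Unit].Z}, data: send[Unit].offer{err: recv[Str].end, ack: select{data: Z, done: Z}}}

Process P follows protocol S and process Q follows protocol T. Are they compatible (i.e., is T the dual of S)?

recv[Bool] | send[Bool]  ok
  μZ | μZ  ok (binder kept)
    select{err,data} | offer{err,data}  ok label sets agree
      • err:
        send[Bool] | recv[Bool]  ok
          offer{stop,ack} | select{stop,ack}  ok label sets agree
            • stop:
              offer{ok,err} | select{ok,err}  ok label sets agree
                • ok:
                  end | end  ok
                • err:
                  end | end  ok
            • ack:
              send[Unit] | recv[Unit]  ok
                Z | Z  ok
      • data:
        recv[Unit] | send[Unit]  ok
          select{err,ack} | offer{err,ack}  ok label sets agree
            • err:
              send[Str] | recv[Str]  ok
                end | end  ok
            • ack:
              offer{data,done} | select{data,done}  ok label sets agree
                • data:
                  Z | Z  ok
                • done:
                  Z | Z  ok

YES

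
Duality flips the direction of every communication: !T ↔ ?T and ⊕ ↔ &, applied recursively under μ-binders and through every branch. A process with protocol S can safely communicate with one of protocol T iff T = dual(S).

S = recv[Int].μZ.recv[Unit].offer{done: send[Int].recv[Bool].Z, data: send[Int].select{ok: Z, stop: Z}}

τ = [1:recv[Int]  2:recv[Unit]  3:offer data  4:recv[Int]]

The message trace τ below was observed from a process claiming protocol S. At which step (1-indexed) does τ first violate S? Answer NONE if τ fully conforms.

4

@1 recv[Int]  ok  residual = μZ.…
@2 recv[Unit]  ok  residual = offer{done: send[Int].recv[Bool].μZ.…, data: send[Int].select{ok: μZ.…, stop: μZ.…}}
@3 offer data  ok  residual = send[Int].select{ok: μZ.…, stop: μZ.…}
@4 got recv[Int], protocol expects send[Int]  ✗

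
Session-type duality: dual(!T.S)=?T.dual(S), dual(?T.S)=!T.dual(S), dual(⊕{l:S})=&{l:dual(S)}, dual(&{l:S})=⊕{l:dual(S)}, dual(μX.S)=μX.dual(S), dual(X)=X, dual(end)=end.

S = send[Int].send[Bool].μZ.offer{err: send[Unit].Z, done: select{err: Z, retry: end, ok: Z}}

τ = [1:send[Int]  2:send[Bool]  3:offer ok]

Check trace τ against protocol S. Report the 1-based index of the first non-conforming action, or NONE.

3

step 1: send[Int]  ✓  state: send[Bool].μZ.…
step 2: send[Bool]  ✓  state: μZ.…
step 3: got offer ok, protocol expects offer err or offer done  ✗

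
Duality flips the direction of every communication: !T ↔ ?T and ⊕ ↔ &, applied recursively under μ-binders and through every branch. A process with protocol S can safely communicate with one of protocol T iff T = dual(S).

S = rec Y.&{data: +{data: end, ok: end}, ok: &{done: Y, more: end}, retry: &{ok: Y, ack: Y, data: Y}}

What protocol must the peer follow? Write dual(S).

rec Y = rec Y  (binder kept)
  &{data,ok,retry} = +{data,ok,retry}  (external→internal)
    [data]
      +{data,ok} = &{data,ok}  (internal→external)
        [data]
          dual(end) = end
        [ok]
          dual(end) = end
    [ok]
      &{done,more} = +{done,more}  (external→internal)
        [done]
          dual(Y) = Y
        [more]
          dual(end) = end
    [retry]
      &{ok,ack,data} = +{ok,ack,data}  (external→internal)
        [ok]
          dual(Y) = Y
        [ack]
          dual(Y) = Y
        [data]
          dual(Y) = Y

rec Y.+{data: &{data: end, ok: end}, ok: +{done: Y, more: end}, retry: +{ok: Y, ack: Y, data: Y}}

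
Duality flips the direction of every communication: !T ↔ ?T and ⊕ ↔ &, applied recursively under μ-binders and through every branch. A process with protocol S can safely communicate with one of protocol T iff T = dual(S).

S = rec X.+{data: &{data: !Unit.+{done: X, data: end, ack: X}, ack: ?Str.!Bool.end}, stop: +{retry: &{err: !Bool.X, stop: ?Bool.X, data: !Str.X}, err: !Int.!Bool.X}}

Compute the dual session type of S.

rec X = rec X  (μ self-dual)
  +{data,stop} = &{data,stop}  (select→offer)
    • data:
      &{data,ack} = +{data,ack}  (external→internal)
        • data:
          !Unit = ?Unit
            +{done,data,ack} = &{done,data,ack}  (select→offer)
              • done:
                X self-dual
              • data:
                end self-dual
              • ack:
                X self-dual
        • ack:
          ?Str = !Str
            !Bool = ?Bool
              end self-dual
    • stop:
      +{retry,err} = &{retry,err}  (select→offer)
        • retry:
          &{err,stop,data} = +{err,stop,data}  (external→internal)
            • err:
              !Bool = ?Bool
                X self-dual
            • stop:
              ?Bool = !Bool
                X self-dual
            • data:
              !Str = ?Str
                X self-dual
        • err:
          !Int = ?Int
            !Bool = ?Bool
              X self-dual

rec X.&{data: +{data: ?Unit.&{done: X, data: end, ack: X}, ack: !Str.?Bool.end}, stop: &{retry: +{err: ?Bool.X, stop: !Bool.X, data: ?Str.X}, err: ?Int.?Bool.X}}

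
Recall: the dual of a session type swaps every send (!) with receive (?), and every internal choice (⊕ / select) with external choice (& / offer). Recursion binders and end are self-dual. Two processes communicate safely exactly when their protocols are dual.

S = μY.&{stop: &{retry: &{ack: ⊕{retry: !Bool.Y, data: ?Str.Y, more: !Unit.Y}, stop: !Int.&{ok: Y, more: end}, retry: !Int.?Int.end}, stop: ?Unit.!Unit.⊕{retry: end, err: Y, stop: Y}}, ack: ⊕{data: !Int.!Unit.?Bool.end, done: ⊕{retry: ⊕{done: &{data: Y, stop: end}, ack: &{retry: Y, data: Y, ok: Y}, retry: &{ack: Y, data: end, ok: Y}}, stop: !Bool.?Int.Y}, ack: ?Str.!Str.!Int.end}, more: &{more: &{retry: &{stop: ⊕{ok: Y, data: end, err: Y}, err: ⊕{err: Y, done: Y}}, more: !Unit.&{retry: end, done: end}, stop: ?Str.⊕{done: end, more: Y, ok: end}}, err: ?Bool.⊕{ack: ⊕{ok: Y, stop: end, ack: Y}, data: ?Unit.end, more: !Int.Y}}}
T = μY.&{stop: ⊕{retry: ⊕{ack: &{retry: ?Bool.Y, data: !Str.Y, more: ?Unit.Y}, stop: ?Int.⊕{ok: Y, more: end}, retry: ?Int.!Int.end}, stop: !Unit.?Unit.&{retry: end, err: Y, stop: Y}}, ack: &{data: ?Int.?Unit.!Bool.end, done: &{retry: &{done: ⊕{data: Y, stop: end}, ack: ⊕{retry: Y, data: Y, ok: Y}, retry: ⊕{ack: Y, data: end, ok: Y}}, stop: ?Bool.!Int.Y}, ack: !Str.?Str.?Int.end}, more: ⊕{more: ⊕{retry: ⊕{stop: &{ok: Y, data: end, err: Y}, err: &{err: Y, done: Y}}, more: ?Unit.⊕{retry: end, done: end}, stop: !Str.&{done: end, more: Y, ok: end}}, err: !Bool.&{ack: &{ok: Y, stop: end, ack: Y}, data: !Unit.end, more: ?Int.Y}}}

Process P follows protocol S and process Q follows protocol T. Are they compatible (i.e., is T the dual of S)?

μY vs μY  ok (rec unchanged)
  &{stop,ack,more} vs &{stop,ack,more}  ✗ choice polarity not flipped — not dual

NO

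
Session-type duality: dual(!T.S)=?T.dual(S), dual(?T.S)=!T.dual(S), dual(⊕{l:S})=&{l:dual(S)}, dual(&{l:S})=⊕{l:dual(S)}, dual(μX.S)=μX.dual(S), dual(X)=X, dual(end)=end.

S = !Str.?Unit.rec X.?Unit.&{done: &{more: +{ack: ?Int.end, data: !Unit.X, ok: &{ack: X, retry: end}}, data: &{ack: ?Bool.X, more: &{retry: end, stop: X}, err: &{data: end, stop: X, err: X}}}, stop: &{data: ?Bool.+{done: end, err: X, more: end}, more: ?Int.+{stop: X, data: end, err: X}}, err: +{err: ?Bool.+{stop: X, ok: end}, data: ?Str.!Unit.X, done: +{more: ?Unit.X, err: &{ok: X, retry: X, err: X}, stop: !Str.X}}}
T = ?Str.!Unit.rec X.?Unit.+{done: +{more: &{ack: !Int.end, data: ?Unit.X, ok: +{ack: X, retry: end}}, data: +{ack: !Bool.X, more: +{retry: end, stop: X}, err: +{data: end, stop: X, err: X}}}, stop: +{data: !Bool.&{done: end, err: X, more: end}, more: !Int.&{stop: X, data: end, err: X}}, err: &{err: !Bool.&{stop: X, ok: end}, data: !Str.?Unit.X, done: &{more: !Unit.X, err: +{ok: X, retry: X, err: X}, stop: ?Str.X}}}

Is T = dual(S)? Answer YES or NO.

!Str ‖ ?Str  ✓
  ?Unit ‖ !Unit  ✓
    rec X ‖ rec X  ✓ (binder kept)
      ?Unit ‖ ?Unit  ✗ same direction on both sides — not dual

NO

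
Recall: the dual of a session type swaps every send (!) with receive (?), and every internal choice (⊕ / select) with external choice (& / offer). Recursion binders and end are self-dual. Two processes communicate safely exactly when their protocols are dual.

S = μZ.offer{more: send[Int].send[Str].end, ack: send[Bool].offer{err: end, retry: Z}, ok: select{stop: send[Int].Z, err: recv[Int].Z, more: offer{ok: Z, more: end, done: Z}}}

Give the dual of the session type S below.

μZ.select{more: recv[Int].recv[Str].end, ack: recv[Bool].select{err: end, retry: Z}, ok: offer{stop: recv[Int].Z, err: send[Int].Z, more: select{ok: Z, more: end, done: Z}}}

μZ → μZ  (μ self-dual)
  offer{more,ack,ok} → select{more,ack,ok}  (&→⊕)
    case more:
      send[Int] → recv[Int]
        send[Str] → recv[Str]
          end ↦ end
    case ack:
      send[Bool] → recv[Bool]
        offer{err,retry} → select{err,retry}  (&→⊕)
          case err:
            end ↦ end
          case retry:
            Z ↦ Z
    case ok:
      select{stop,err,more} → offer{stop,err,more}  (⊕→&)
        case stop:
          send[Int] → recv[Int]
            Z ↦ Z
        case err:
          recv[Int] → send[Int]
            Z ↦ Z
        case more:
          offer{ok,more,done} → select{ok,more,done}  (&→⊕)
            case ok:
              Z ↦ Z
            case more:
              end ↦ end
            case done:
              Z ↦ Z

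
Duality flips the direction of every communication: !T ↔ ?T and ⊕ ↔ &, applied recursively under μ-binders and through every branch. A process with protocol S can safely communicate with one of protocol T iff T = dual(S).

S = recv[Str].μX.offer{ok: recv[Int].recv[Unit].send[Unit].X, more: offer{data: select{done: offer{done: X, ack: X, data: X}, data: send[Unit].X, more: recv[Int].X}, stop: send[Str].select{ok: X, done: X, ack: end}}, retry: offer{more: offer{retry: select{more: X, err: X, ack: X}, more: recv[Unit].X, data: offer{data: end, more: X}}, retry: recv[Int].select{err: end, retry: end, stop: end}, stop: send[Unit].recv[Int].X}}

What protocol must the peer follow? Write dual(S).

send[Str].μX.select{ok: send[Int].send[Unit].recv[Unit].X, more: select{data: offer{done: select{done: X, ack: X, data: X}, data: recv[Unit].X, more: send[Int].X}, stop: recv[Str].offer{ok: X, done: X, ack: end}}, retry: select{more: select{retry: offer{more: X, err: X, ack: X}, more: send[Unit].X, data: select{data: end, more: X}}, retry: send[Int].offer{err: end, retry: end, stop: end}, stop: recv[Unit].send[Int].X}}

recv[Str] ↦ send[Str]
  μX ↦ μX  (μ self-dual)
    offer{ok,more,retry} ↦ select{ok,more,retry}  (offer→select)
      • ok:
        recv[Int] ↦ send[Int]
          recv[Unit] ↦ send[Unit]
            send[Unit] ↦ recv[Unit]
              X self-dual
      • more:
        offer{data,stop} ↦ select{data,stop}  (offer→select)
          • data:
            select{done,data,more} ↦ offer{done,data,more}  (select→offer)
              • done:
                offer{done,ack,data} ↦ select{done,ack,data}  (offer→select)
                  • done:
                    X self-dual
                  • ack:
                    X self-dual
                  • data:
                    X self-dual
              • data:
                send[Unit] ↦ recv[Unit]
                  X self-dual
              • more:
                recv[Int] ↦ send[Int]
                  X self-dual
          • stop:
            send[Str] ↦ recv[Str]
              select{ok,done,ack} ↦ offer{ok,done,ack}  (select→offer)
                • ok:
                  X self-dual
                • done:
                  X self-dual
                • ack:
                  end self-dual
      • retry:
        offer{more,retry,stop} ↦ select{more,retry,stop}  (offer→select)
          • more:
            offer{retry,more,data} ↦ select{retry,more,data}  (offer→select)
              • retry:
                select{more,err,ack} ↦ offer{more,err,ack}  (select→offer)
                  • more:
                    X self-dual
                  • err:
                    X self-dual
                  • ack:
                    X self-dual
              • more:
                recv[Unit] ↦ send[Unit]
                  X self-dual
              • data:
                offer{data,more} ↦ select{data,more}  (offer→select)
                  • data:
                    end self-dual
                  • more:
                    X self-dual
          • retry:
            recv[Int] ↦ send[Int]
              select{err,retry,stop} ↦ offer{err,retry,stop}  (select→offer)
                • err:
                  end self-dual
                • retry:
                  end self-dual
                • stop:
                  end self-dual
          • stop:
            send[Unit] ↦ recv[Unit]
              recv[Int] ↦ send[Int]
                X self-dual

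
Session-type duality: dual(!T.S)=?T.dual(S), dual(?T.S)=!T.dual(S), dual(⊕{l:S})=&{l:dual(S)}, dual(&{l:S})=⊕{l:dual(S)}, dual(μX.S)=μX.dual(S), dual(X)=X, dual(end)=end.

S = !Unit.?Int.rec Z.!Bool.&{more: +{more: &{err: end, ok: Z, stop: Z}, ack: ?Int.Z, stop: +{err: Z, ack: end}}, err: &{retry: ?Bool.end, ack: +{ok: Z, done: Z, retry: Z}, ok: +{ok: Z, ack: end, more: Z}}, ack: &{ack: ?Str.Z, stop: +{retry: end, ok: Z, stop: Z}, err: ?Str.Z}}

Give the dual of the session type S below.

?Unit.!Int.rec Z.?Bool.+{more: &{more: +{err: end, ok: Z, stop: Z}, ack: !Int.Z, stop: &{err: Z, ack: end}}, err: +{retry: !Bool.end, ack: &{ok: Z, done: Z, retry: Z}, ok: &{ok: Z, ack: end, more: Z}}, ack: +{ack: !Str.Z, stop: &{retry: end, ok: Z, stop: Z}, err: !Str.Z}}

!Unit = ?Unit
  ?Int = !Int
    rec Z = rec Z  (binder kept)
      !Bool = ?Bool
        &{more,err,ack} = +{more,err,ack}  (offer→select)
          case more:
            +{more,ack,stop} = &{more,ack,stop}  (⊕→&)
              case more:
                &{err,ok,stop} = +{err,ok,stop}  (offer→select)
                  case err:
                    end self-dual
                  case ok:
                    Z self-dual
                  case stop:
                    Z self-dual
              case ack:
                ?Int = !Int
                  Z self-dual
              case stop:
                +{err,ack} = &{err,ack}  (⊕→&)
                  case err:
                    Z self-dual
                  case ack:
                    end self-dual
          case err:
            &{retry,ack,ok} = +{retry,ack,ok}  (offer→select)
              case retry:
                ?Bool = !Bool
                  end self-dual
              case ack:
                +{ok,done,retry} = &{ok,done,retry}  (⊕→&)
                  case ok:
                    Z self-dual
                  case done:
                    Z self-dual
                  case retry:
                    Z self-dual
              case ok:
                +{ok,ack,more} = &{ok,ack,more}  (⊕→&)
                  case ok:
                    Z self-dual
                  case ack:
                    end self-dual
                  case more:
                    Z self-dual
          case ack:
            &{ack,stop,err} = +{ack,stop,err}  (offer→select)
              case ack:
                ?Str = !Str
                  Z self-dual
              case stop:
                +{retry,ok,stop} = &{retry,ok,stop}  (⊕→&)
                  case retry:
                    end self-dual
                  case ok:
                    Z self-dual
                  case stop:
                    Z self-dual
              case err:
                ?Str = !Str
                  Z self-dual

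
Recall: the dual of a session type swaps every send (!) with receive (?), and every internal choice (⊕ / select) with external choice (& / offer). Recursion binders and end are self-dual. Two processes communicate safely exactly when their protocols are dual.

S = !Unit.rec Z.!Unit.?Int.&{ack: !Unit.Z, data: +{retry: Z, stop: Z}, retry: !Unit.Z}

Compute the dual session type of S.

!Unit ↦ ?Unit
  rec Z ↦ rec Z  (μ self-dual)
    !Unit ↦ ?Unit
      ?Int ↦ !Int
        &{ack,data,retry} ↦ +{ack,data,retry}  (&→⊕)
          case ack:
            !Unit ↦ ?Unit
              Z ↦ Z
          case data:
            +{retry,stop} ↦ &{retry,stop}  (internal→external)
              case retry:
                Z ↦ Z
              case stop:
                Z ↦ Z
          case retry:
            !Unit ↦ ?Unit
              Z ↦ Z

?Unit.rec Z.?Unit.!Int.+{ack: ?Unit.Z, data: &{retry: Z, stop: Z}, retry: ?Unit.Z}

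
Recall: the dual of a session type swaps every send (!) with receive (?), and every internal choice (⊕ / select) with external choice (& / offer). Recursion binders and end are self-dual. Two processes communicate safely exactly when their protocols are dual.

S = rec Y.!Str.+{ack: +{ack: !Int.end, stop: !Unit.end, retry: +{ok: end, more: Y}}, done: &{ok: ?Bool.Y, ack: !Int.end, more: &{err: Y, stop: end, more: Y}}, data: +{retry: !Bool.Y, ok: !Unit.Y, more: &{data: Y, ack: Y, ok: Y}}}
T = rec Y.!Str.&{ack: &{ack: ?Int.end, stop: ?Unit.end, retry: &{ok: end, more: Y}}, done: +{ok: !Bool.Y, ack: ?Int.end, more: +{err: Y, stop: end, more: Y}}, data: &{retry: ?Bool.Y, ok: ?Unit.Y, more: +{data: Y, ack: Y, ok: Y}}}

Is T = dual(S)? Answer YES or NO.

rec Y | rec Y  ✓ (μ self-dual)
  !Str | !Str  ✗ same direction on both sides — not dual

NO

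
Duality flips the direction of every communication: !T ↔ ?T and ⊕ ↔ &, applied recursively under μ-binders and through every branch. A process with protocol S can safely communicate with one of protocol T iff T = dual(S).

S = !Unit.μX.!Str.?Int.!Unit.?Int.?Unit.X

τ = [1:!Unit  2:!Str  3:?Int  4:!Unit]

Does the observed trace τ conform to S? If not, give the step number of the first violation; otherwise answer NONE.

step 1: !Unit  ok  cont: μX.…
step 2: !Str  ok  cont: ?Int.!Unit.?Int.?Unit.μX.…
step 3: ?Int  ok  cont: !Unit.?Int.?Unit.μX.…
step 4: !Unit  ok  cont: ?Int.?Unit.μX.…
trace exhausted — no violation

NONE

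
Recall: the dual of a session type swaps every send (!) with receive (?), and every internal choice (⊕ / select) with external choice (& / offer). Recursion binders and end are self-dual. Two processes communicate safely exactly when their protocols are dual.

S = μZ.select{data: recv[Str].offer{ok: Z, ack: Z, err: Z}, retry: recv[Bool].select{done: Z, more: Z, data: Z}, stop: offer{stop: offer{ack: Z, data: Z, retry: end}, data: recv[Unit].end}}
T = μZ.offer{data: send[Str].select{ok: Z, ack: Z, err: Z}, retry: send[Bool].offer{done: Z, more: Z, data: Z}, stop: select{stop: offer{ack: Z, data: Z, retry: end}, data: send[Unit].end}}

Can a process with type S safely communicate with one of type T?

NO

μZ ‖ μZ  match (binder kept)
  select{data,retry,stop} ‖ offer{data,retry,stop}  match same labels
    • data:
      recv[Str] ‖ send[Str]  match
        offer{ok,ack,err} ‖ select{ok,ack,err}  match same labels
          • ok:
            Z ‖ Z  match
          • ack:
            Z ‖ Z  match
          • err:
            Z ‖ Z  match
    • retry:
      recv[Bool] ‖ send[Bool]  match
        select{done,more,data} ‖ offer{done,more,data}  match same labels
          • done:
            Z ‖ Z  match
          • more:
            Z ‖ Z  match
          • data:
            Z ‖ Z  match
    • stop:
      offer{stop,data} ‖ select{stop,data}  match same labels
        • stop:
          offer{ack,data,retry} ‖ offer{ack,data,retry}  ✗ choice polarity not flipped — not dual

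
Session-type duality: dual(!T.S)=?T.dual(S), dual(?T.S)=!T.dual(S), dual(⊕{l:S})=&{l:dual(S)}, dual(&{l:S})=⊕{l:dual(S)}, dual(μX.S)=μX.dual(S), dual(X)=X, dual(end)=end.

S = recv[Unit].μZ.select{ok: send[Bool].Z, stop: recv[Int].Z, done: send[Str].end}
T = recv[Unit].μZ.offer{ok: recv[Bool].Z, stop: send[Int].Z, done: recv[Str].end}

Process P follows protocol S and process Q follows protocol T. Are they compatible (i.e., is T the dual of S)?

NO

recv[Unit] ‖ recv[Unit]  ✗ same direction on both sides — not dual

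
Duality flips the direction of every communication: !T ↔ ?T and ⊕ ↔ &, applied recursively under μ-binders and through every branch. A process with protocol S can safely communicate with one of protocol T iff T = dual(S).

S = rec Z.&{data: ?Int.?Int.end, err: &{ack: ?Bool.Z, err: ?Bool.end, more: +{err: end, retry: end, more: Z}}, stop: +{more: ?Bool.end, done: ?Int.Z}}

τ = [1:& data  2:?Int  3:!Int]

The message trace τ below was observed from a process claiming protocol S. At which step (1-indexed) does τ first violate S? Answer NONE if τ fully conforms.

3

@1 & data  ok  cont: ?Int.?Int.end
@2 ?Int  ok  cont: ?Int.end
@3 got !Int, protocol expects ?Int  ✗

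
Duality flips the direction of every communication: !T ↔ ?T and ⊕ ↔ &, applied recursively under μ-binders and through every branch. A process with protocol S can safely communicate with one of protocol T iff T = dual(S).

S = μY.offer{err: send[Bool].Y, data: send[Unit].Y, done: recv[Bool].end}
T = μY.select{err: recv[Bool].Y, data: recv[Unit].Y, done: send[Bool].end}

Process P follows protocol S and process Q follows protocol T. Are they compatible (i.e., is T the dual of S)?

YES

μY | μY  match (μ self-dual)
  offer{err,data,done} | select{err,data,done}  match same labels
    [err]
      send[Bool] | recv[Bool]  match
        Y | Y  match
    [data]
      send[Unit] | recv[Unit]  match
        Y | Y  match
    [done]
      recv[Bool] | send[Bool]  match
        end | end  match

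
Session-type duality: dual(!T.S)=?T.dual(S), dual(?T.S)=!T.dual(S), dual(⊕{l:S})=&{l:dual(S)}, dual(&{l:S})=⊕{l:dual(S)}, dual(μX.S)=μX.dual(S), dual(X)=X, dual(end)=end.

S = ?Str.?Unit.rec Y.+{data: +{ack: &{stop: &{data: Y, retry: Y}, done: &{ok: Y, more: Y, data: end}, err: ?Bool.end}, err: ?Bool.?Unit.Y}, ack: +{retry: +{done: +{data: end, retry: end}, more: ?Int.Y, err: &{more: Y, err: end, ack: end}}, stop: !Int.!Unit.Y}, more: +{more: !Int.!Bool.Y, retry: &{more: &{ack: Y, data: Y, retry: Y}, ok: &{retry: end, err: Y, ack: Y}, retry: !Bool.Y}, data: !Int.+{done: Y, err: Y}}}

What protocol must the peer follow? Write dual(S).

?Str → !Str
  ?Unit → !Unit
    rec Y → rec Y  (μ self-dual)
      +{data,ack,more} → &{data,ack,more}  (select→offer)
        case data:
          +{ack,err} → &{ack,err}  (select→offer)
            case ack:
              &{stop,done,err} → +{stop,done,err}  (offer→select)
                case stop:
                  &{data,retry} → +{data,retry}  (offer→select)
                    case data:
                      Y self-dual
                    case retry:
                      Y self-dual
                case done:
                  &{ok,more,data} → +{ok,more,data}  (offer→select)
                    case ok:
                      Y self-dual
                    case more:
                      Y self-dual
                    case data:
                      end self-dual
                case err:
                  ?Bool → !Bool
                    end self-dual
            case err:
              ?Bool → !Bool
                ?Unit → !Unit
                  Y self-dual
        case ack:
          +{retry,stop} → &{retry,stop}  (select→offer)
            case retry:
              +{done,more,err} → &{done,more,err}  (select→offer)
                case done:
                  +{data,retry} → &{data,retry}  (select→offer)
                    case data:
                      end self-dual
                    case retry:
                      end self-dual
                case more:
                  ?Int → !Int
                    Y self-dual
                case err:
                  &{more,err,ack} → +{more,err,ack}  (offer→select)
                    case more:
                      Y self-dual
                    case err:
                      end self-dual
                    case ack:
                      end self-dual
            case stop:
              !Int → ?Int
                !Unit → ?Unit
                  Y self-dual
        case more:
          +{more,retry,data} → &{more,retry,data}  (select→offer)
            case more:
              !Int → ?Int
                !Bool → ?Bool
                  Y self-dual
            case retry:
              &{more,ok,retry} → +{more,ok,retry}  (offer→select)
                case more:
                  &{ack,data,retry} → +{ack,data,retry}  (offer→select)
                    case ack:
                      Y self-dual
                    case data:
                      Y self-dual
                    case retry:
                      Y self-dual
                case ok:
                  &{retry,err,ack} → +{retry,err,ack}  (offer→select)
                    case retry:
                      end self-dual
                    case err:
                      Y self-dual
                    case ack:
                      Y self-dual
                case retry:
                  !Bool → ?Bool
                    Y self-dual
            case data:
              !Int → ?Int
                +{done,err} → &{done,err}  (select→offer)
                  case done:
                    Y self-dual
                  case err:
                    Y self-dual

!Str.!Unit.rec Y.&{data: &{ack: +{stop: +{data: Y, retry: Y}, done: +{ok: Y, more: Y, data: end}, err: !Bool.end}, err: !Bool.!Unit.Y}, ack: &{retry: &{done: &{data: end, retry: end}, more: !Int.Y, err: +{more: Y, err: end, ack: end}}, stop: ?Int.?Unit.Y}, more: &{more: ?Int.?Bool.Y, retry: +{more: +{ack: Y, data: Y, retry: Y}, ok: +{retry: end, err: Y, ack: Y}, retry: ?Bool.Y}, data: ?Int.&{done: Y, err: Y}}}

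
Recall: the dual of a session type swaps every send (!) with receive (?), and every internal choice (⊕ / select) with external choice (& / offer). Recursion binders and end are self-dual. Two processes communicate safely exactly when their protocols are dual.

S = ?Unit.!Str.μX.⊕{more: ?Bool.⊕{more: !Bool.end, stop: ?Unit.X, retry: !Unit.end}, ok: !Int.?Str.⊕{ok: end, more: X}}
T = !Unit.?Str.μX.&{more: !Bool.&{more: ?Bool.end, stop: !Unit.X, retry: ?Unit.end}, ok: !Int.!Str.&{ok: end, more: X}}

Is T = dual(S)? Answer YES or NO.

?Unit | !Unit  ✓
  !Str | ?Str  ✓
    μX | μX  ✓ (binder kept)
      ⊕{more,ok} | &{more,ok}  ✓ label sets agree
        case more:
          ?Bool | !Bool  ✓
            ⊕{more,stop,retry} | &{more,stop,retry}  ✓ label sets agree
              case more:
                !Bool | ?Bool  ✓
                  end | end  ✓
              case stop:
                ?Unit | !Unit  ✓
                  X | X  ✓
              case retry:
                !Unit | ?Unit  ✓
                  end | end  ✓
        case ok:
          !Int | !Int  ✗ same direction on both sides — not dual

NO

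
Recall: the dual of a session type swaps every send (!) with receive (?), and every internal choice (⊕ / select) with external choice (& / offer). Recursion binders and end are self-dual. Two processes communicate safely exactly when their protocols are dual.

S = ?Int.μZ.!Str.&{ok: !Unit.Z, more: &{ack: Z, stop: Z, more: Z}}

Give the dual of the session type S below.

?Int ↦ !Int
  μZ ↦ μZ  (binder kept)
    !Str ↦ ?Str
      &{ok,more} ↦ ⊕{ok,more}  (offer→select)
        [ok]
          !Unit ↦ ?Unit
            dual(Z) = Z
        [more]
          &{ack,stop,more} ↦ ⊕{ack,stop,more}  (offer→select)
            [ack]
              dual(Z) = Z
            [stop]
              dual(Z) = Z
            [more]
              dual(Z) = Z

!Int.μZ.?Str.⊕{ok: ?Unit.Z, more: ⊕{ack: Z, stop: Z, more: Z}}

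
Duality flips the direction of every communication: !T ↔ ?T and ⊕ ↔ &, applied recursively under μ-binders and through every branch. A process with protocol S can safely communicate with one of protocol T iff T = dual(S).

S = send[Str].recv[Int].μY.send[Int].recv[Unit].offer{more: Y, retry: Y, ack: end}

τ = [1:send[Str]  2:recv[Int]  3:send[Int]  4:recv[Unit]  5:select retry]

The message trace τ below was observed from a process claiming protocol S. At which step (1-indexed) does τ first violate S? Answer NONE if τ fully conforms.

[1] send[Str]  match  residual = recv[Int].μY.…
[2] recv[Int]  match  residual = μY.…
[3] send[Int]  match  residual = recv[Unit].offer{more: μY.…, retry: μY.…, ack: end}
[4] recv[Unit]  match  residual = offer{more: μY.…, retry: μY.…, ack: end}
[5] got select retry, protocol expects offer more or offer retry or offer ack  ✗

5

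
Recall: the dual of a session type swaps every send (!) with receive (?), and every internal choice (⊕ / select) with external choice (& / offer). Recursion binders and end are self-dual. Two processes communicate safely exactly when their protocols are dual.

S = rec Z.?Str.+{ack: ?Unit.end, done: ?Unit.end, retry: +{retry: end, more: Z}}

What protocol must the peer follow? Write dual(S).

rec Z.!Str.&{ack: !Unit.end, done: !Unit.end, retry: &{retry: end, more: Z}}

rec Z = rec Z  (rec unchanged)
  ?Str = !Str
    +{ack,done,retry} = &{ack,done,retry}  (internal→external)
      [ack]
        ?Unit = !Unit
          dual(end) = end
      [done]
        ?Unit = !Unit
          dual(end) = end
      [retry]
        +{retry,more} = &{retry,more}  (internal→external)
          [retry]
            dual(end) = end
          [more]
            dual(Z) = Z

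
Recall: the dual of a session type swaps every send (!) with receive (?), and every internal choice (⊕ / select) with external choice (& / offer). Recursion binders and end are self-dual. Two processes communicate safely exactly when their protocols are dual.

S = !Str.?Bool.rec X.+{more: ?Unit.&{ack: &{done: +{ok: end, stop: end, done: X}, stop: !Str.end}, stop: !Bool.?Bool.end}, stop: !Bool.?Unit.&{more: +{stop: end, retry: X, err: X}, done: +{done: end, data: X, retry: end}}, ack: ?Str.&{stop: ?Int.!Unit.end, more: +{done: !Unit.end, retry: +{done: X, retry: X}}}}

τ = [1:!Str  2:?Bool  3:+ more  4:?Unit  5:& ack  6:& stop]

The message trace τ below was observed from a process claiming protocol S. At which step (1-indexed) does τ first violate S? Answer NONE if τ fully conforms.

[1] !Str  match  residual = ?Bool.rec X.…
[2] ?Bool  match  residual = rec X.…
[3] + more  match  residual = ?Unit.&{ack: &{done: +{ok: end, stop: end, done: rec X.…}, stop: !Str.end}, stop: !Bool.?Bool.end}
[4] ?Unit  match  residual = &{ack: &{done: +{ok: end, stop: end, done: rec X.…}, stop: !Str.end}, stop: !Bool.?Bool.end}
[5] & ack  match  residual = &{done: +{ok: end, stop: end, done: rec X.…}, stop: !Str.end}
[6] & stop  match  residual = !Str.end
all 6 steps conform

NONE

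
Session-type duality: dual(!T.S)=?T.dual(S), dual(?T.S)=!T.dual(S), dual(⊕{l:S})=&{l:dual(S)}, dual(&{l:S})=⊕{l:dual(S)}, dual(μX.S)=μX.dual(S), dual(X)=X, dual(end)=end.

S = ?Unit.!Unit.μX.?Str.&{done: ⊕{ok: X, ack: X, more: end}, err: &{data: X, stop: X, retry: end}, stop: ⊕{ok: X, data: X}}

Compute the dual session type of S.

?Unit ↦ !Unit
  !Unit ↦ ?Unit
    μX ↦ μX  (binder kept)
      ?Str ↦ !Str
        &{done,err,stop} ↦ ⊕{done,err,stop}  (offer→select)
          [done]
            ⊕{ok,ack,more} ↦ &{ok,ack,more}  (select→offer)
              [ok]
                dual(X) = X
              [ack]
                dual(X) = X
              [more]
                dual(end) = end
          [err]
            &{data,stop,retry} ↦ ⊕{data,stop,retry}  (offer→select)
              [data]
                dual(X) = X
              [stop]
                dual(X) = X
              [retry]
                dual(end) = end
          [stop]
            ⊕{ok,data} ↦ &{ok,data}  (select→offer)
              [ok]
                dual(X) = X
              [data]
                dual(X) = X

!Unit.?Unit.μX.!Str.⊕{done: &{ok: X, ack: X, more: end}, err: ⊕{data: X, stop: X, retry: end}, stop: &{ok: X, data: X}}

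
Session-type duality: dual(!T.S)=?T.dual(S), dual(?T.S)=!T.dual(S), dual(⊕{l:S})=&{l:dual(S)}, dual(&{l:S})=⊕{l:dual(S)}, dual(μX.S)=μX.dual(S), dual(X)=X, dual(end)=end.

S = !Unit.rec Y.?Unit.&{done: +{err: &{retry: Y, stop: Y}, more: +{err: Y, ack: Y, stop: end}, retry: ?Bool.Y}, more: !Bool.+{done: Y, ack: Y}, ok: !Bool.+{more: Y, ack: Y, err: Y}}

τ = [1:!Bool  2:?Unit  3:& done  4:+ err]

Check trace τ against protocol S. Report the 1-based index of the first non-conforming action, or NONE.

1

@1 got !Bool, protocol expects !Unit  ✗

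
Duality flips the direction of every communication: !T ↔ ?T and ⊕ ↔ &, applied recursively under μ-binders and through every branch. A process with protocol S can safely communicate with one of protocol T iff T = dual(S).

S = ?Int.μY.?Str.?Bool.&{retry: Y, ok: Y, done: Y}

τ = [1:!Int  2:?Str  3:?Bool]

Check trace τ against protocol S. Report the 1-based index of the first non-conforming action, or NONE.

1

step 1: got !Int, protocol expects ?Int  ✗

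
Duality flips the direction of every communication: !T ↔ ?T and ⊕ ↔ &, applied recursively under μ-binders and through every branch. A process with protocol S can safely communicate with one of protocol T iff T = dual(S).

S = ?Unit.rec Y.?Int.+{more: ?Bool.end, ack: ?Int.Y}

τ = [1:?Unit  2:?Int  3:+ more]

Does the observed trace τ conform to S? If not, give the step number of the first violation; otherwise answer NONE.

NONE

[1] ?Unit  match  residual = rec Y.…
[2] ?Int  match  residual = +{more: ?Bool.end, ack: ?Int.rec Y.…}
[3] + more  match  residual = ?Bool.end
all 3 steps conform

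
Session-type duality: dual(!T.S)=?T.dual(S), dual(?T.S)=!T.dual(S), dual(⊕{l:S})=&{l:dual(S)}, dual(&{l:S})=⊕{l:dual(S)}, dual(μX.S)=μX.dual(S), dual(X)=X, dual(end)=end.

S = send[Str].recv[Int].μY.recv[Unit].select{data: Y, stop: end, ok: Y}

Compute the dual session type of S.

recv[Str].send[Int].μY.send[Unit].offer{data: Y, stop: end, ok: Y}

send[Str] → recv[Str]
  recv[Int] → send[Int]
    μY → μY  (rec unchanged)
      recv[Unit] → send[Unit]
        select{data,stop,ok} → offer{data,stop,ok}  (select→offer)
          • data:
            Y self-dual
          • stop:
            end self-dual
          • ok:
            Y self-dual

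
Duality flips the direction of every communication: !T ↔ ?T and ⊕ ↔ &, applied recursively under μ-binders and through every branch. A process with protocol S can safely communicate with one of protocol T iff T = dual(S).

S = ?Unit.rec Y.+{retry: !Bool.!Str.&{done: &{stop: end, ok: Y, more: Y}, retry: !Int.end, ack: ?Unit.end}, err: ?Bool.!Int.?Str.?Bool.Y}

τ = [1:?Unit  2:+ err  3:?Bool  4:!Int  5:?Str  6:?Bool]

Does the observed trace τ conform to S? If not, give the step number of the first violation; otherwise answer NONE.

step 1: ?Unit  ✓  state: rec Y.…
step 2: + err  ✓  state: ?Bool.!Int.?Str.?Bool.rec Y.…
step 3: ?Bool  ✓  state: !Int.?Str.?Bool.rec Y.…
step 4: !Int  ✓  state: ?Str.?Bool.rec Y.…
step 5: ?Str  ✓  state: ?Bool.rec Y.…
step 6: ?Bool  ✓  state: rec Y.…
τ conforms to S (length 6)

NONE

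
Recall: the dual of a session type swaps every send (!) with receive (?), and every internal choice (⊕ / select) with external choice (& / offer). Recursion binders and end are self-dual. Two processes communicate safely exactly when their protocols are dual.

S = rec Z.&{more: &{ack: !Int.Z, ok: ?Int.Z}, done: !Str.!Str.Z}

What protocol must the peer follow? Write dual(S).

rec Z.+{more: +{ack: ?Int.Z, ok: !Int.Z}, done: ?Str.?Str.Z}

rec Z = rec Z  (μ self-dual)
  &{more,done} = +{more,done}  (&→⊕)
    case more:
      &{ack,ok} = +{ack,ok}  (&→⊕)
        case ack:
          !Int = ?Int
            dual(Z) = Z
        case ok:
          ?Int = !Int
            dual(Z) = Z
    case done:
      !Str = ?Str
        !Str = ?Str
          dual(Z) = Z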